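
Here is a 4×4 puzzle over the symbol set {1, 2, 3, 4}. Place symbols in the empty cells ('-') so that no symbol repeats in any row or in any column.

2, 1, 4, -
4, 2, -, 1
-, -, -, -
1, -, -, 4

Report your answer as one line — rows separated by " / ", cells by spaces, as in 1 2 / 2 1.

2 1 4 3 / 4 2 3 1 / 3 4 1 2 / 1 3 2 4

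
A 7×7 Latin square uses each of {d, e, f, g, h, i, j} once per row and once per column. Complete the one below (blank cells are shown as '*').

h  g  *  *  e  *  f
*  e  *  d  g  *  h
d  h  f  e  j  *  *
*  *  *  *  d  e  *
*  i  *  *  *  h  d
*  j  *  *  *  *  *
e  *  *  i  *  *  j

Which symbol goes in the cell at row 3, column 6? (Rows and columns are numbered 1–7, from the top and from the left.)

(r1,c4) = j
(r4,c2) = f
(r5,c5) = f
(r7,c2) = d
(r7,c5) = h
(r5,c4) = g
(r6,c5) = i
(r7,c3) = g
(r7,c6) = f
(r4,c4) = h
(r5,c1) = j
(r5,c3) = e
(r6,c4) = f
(r6,c1) = g
(r6,c6) = d
(r6,c7) = e
(r1,c6) = i
(r2,c6) = j
(r3,c6) = g

g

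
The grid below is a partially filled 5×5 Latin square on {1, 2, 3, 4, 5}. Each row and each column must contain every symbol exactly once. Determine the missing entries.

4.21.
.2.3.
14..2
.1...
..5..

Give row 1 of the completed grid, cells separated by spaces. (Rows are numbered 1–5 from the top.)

4 5 2 1 3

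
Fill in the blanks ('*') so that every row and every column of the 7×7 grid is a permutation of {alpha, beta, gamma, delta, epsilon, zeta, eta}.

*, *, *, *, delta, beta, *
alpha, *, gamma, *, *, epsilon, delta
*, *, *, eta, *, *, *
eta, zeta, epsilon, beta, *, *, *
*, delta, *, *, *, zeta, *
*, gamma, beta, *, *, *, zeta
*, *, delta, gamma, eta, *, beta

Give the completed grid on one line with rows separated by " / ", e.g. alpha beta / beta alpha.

(r2,c4): row 2 has {alpha,gamma,delta,epsilon}; column 4 has {beta,gamma,eta}, so it must be zeta.
(r2,c5): row 2 has {alpha,gamma,delta,epsilon,zeta}; column 5 has {delta,eta}, so it must be beta.
(r7,c6): row 7 has {beta,gamma,delta,eta}; column 6 has {beta,epsilon,zeta}, so it must be alpha.
(r2,c2): row 2 has {alpha,beta,gamma,delta,epsilon,zeta}; column 2 has {gamma,delta,zeta}, so it must be eta.
(r7,c2): row 7 has {alpha,beta,gamma,delta,eta}; column 2 has {gamma,delta,zeta,eta}, so it must be epsilon.
(r1,c2): row 1 has {beta,delta}; column 2 has {gamma,delta,epsilon,zeta,eta}, so it must be alpha.
(r1,c4): row 1 has {alpha,beta,delta}; column 4 has {beta,gamma,zeta,eta}, so it must be epsilon.
(r3,c2): row 3 has {eta}; column 2 has {alpha,gamma,delta,epsilon,zeta,eta}, so it must be beta.
(r5,c4): row 5 has {delta,zeta}; column 4 has {beta,gamma,epsilon,zeta,eta}, so it must be alpha.
(r6,c4): row 6 has {beta,gamma,zeta}; column 4 has {alpha,beta,gamma,epsilon,zeta,eta}, so it must be delta.
(r6,c6): row 6 has {beta,gamma,delta,zeta}; column 6 has {alpha,beta,epsilon,zeta}, so it must be eta.
(r7,c1): row 7 has {alpha,beta,gamma,delta,epsilon,eta}; column 1 has {alpha,eta}, so it must be zeta.
(r1,c1): row 1 has {alpha,beta,delta,epsilon}; column 1 has {alpha,zeta,eta}, so it must be gamma.
(r1,c7): row 1 has {alpha,beta,gamma,delta,epsilon}; column 7 has {beta,delta,zeta}, so it must be eta.
(r5,c3): row 5 has {alpha,delta,zeta}; column 3 has {beta,gamma,delta,epsilon}, so it must be eta.
(r6,c1): row 6 has {beta,gamma,delta,zeta,eta}; column 1 has {alpha,gamma,zeta,eta}, so it must be epsilon.
(r6,c5): row 6 has {beta,gamma,delta,epsilon,zeta,eta}; column 5 has {beta,delta,eta}, so it must be alpha.
(r1,c3): row 1 has {alpha,beta,gamma,delta,epsilon,eta}; column 3 has {beta,gamma,delta,epsilon,eta}, so it must be zeta.
(r3,c1): row 3 has {beta,eta}; column 1 has {alpha,gamma,epsilon,zeta,eta}, so it must be delta.
(r3,c3): row 3 has {beta,delta,eta}; column 3 has {beta,gamma,delta,epsilon,zeta,eta}, so it must be alpha.
(r3,c6): row 3 has {alpha,beta,delta,eta}; column 6 has {alpha,beta,epsilon,zeta,eta}, so it must be gamma.
(r3,c7): row 3 has {alpha,beta,gamma,delta,eta}; column 7 has {beta,delta,zeta,eta}, so it must be epsilon.
(r4,c5): row 4 has {beta,epsilon,zeta,eta}; column 5 has {alpha,beta,delta,eta}, so it must be gamma.
(r4,c6): row 4 has {beta,gamma,epsilon,zeta,eta}; column 6 has {alpha,beta,gamma,epsilon,zeta,eta}, so it must be delta.
(r4,c7): row 4 has {beta,gamma,delta,epsilon,zeta,eta}; column 7 has {beta,delta,epsilon,zeta,eta}, so it must be alpha.
(r5,c1): row 5 has {alpha,delta,zeta,eta}; column 1 has {alpha,gamma,delta,epsilon,zeta,eta}, so it must be beta.
(r5,c5): row 5 has {alpha,beta,delta,zeta,eta}; column 5 has {alpha,beta,gamma,delta,eta}, so it must be epsilon.
(r5,c7): row 5 has {alpha,beta,delta,epsilon,zeta,eta}; column 7 has {alpha,beta,delta,epsilon,zeta,eta}, so it must be gamma.
(r3,c5): row 3 has {alpha,beta,gamma,delta,epsilon,eta}; column 5 has {alpha,beta,gamma,delta,epsilon,eta}, so it must be zeta.

gamma alpha zeta epsilon delta beta eta / alpha eta gamma zeta beta epsilon delta / delta beta alpha eta zeta gamma epsilon / eta zeta epsilon beta gamma delta alpha / beta delta eta alpha epsilon zeta gamma / epsilon gamma beta delta alpha eta zeta / zeta epsilon delta gamma eta alpha beta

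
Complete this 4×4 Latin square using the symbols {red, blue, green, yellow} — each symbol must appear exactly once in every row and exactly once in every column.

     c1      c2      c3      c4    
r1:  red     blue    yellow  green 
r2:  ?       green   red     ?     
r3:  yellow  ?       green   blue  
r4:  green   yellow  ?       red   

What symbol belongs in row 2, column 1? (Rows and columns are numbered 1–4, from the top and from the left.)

(r2,c1): row 2 has {red,green}; column 1 has {red,green,yellow}, so it must be blue.

blue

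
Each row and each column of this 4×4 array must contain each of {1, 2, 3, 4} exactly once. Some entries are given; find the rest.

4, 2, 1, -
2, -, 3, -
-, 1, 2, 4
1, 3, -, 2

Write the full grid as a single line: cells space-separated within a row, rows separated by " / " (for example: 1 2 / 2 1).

4 2 1 3 / 2 4 3 1 / 3 1 2 4 / 1 3 4 2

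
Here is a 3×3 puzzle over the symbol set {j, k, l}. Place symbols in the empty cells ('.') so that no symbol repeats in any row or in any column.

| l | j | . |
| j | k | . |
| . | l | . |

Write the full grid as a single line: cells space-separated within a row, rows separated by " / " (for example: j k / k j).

l j k / j k l / k l j

(r1,c3): row 1 has {j,l}; column 3 is empty so far, so it must be k.
(r2,c3): row 2 has {j,k}; column 3 has {k}, so it must be l.
(r3,c1): row 3 has {l}; column 1 has {j,l}, so it must be k.
(r3,c3): row 3 has {k,l}; column 3 has {k,l}, so it must be j.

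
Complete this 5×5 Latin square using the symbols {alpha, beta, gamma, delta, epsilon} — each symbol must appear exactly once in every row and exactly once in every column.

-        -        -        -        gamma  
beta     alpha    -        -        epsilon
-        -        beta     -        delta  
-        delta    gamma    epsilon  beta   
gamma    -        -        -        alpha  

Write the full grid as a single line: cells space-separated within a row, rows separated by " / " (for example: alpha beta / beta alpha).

(r2,c3) = delta
(r2,c4) = gamma
(r3,c4) = alpha
(r4,c1) = alpha
(r5,c3) = epsilon
(r1,c3) = alpha
(r3,c1) = epsilon
(r3,c2) = gamma
(r5,c2) = beta
(r5,c4) = delta
(r1,c1) = delta
(r1,c2) = epsilon
(r1,c4) = beta

delta epsilon alpha beta gamma / beta alpha delta gamma epsilon / epsilon gamma beta alpha delta / alpha delta gamma epsilon beta / gamma beta epsilon delta alpha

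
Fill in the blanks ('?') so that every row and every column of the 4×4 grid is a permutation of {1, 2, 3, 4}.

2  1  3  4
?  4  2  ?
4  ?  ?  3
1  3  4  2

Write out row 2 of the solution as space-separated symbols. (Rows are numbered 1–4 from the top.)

3 4 2 1

At row 2, column 1: row 2 has {2,4}; column 1 has {1,2,4}; that leaves 3.
At row 2, column 4: row 2 has {2,3,4}; column 4 has {2,3,4}; that leaves 1.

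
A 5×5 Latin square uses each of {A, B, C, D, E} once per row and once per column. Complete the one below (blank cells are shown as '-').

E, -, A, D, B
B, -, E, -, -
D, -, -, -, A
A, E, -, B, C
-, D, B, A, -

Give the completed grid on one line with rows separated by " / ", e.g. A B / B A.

E C A D B / B A E C D / D B C E A / A E D B C / C D B A E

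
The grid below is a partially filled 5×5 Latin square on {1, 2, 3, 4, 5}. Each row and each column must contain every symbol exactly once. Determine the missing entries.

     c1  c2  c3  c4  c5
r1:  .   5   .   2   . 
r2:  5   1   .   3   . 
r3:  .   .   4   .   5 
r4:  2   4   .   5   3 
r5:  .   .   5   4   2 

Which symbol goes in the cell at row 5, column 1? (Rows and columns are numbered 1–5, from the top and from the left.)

1

row 2 has {1,3,5}; column 3 has {4,5} — only 2 is left for (r2,c3).
row 2 has {1,2,3,5}; column 5 has {2,3,5} — only 4 is left for (r2,c5).
row 3 has {4,5}; column 4 has {2,3,4,5} — only 1 is left for (r3,c4).
row 4 has {2,3,4,5}; column 3 has {2,4,5} — only 1 is left for (r4,c3).
row 5 has {2,4,5}; column 2 has {1,4,5} — only 3 is left for (r5,c2).
row 1 has {2,5}; column 3 has {1,2,4,5} — only 3 is left for (r1,c3).
row 1 has {2,3,5}; column 5 has {2,3,4,5} — only 1 is left for (r1,c5).
row 3 has {1,4,5}; column 1 has {2,5} — only 3 is left for (r3,c1).
row 3 has {1,3,4,5}; column 2 has {1,3,4,5} — only 2 is left for (r3,c2).
row 5 has {2,3,4,5}; column 1 has {2,3,5} — only 1 is left for (r5,c1).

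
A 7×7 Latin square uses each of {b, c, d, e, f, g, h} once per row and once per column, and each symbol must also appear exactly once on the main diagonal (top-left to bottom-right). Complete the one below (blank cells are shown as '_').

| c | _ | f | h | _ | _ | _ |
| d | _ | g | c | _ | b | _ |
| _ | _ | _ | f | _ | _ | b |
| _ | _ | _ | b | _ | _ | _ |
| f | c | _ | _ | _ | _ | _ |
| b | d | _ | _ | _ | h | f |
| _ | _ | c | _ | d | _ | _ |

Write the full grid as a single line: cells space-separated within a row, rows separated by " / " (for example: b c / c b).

c g f h b e d / d f g c h b e / e h d f g c b / g e h b f d c / f c b d e g h / b d e g c h f / h b c e d f g

(r6,c3): row 6 has {b,d,f,h}; column 3 has {c,f,g}, so it must be e.
(r6,c4): row 6 has {b,d,e,f,h}; column 4 has {b,c,f,h}, so it must be g.
(r6,c5): row 6 has {b,d,e,f,g,h}; column 5 has {d}, so it must be c.
(r7,c4): row 7 has {c,d}; column 4 has {b,c,f,g,h}, so it must be e.
(r7,c7): row 7 has {c,d,e}; column 7 has {b,f}; the diagonal has {b,c,h}, so it must be g.
(r3,c3): row 3 has {b,f}; column 3 has {c,e,f,g}; the diagonal has {b,c,g,h}, so it must be d.
(r4,c3): row 4 has {b}; column 3 has {c,d,e,f,g}, so it must be h.
(r5,c3): row 5 has {c,f}; column 3 has {c,d,e,f,g,h}, so it must be b.
(r5,c4): row 5 has {b,c,f}; column 4 has {b,c,e,f,g,h}, so it must be d.
(r5,c5): row 5 has {b,c,d,f}; column 5 has {c,d}; the diagonal has {b,c,d,g,h}, so it must be e.
(r5,c6): row 5 has {b,c,d,e,f}; column 6 has {b,h}, so it must be g.
(r5,c7): row 5 has {b,c,d,e,f,g}; column 7 has {b,f,g}, so it must be h.
(r7,c1): row 7 has {c,d,e,g}; column 1 has {b,c,d,f}, so it must be h.
(r7,c6): row 7 has {c,d,e,g,h}; column 6 has {b,g,h}, so it must be f.
(r2,c2): row 2 has {b,c,d,g}; column 2 has {c,d}; the diagonal has {b,c,d,e,g,h}, so it must be f.
(r2,c5): row 2 has {b,c,d,f,g}; column 5 has {c,d,e}, so it must be h.
(r2,c7): row 2 has {b,c,d,f,g,h}; column 7 has {b,f,g,h}, so it must be e.
(r3,c5): row 3 has {b,d,f}; column 5 has {c,d,e,h}, so it must be g.
(r4,c5): row 4 has {b,h}; column 5 has {c,d,e,g,h}, so it must be f.
(r7,c2): row 7 has {c,d,e,f,g,h}; column 2 has {c,d,f}, so it must be b.
(r1,c5): row 1 has {c,f,h}; column 5 has {c,d,e,f,g,h}, so it must be b.
(r1,c7): row 1 has {b,c,f,h}; column 7 has {b,e,f,g,h}, so it must be d.
(r3,c1): row 3 has {b,d,f,g}; column 1 has {b,c,d,f,h}, so it must be e.
(r3,c2): row 3 has {b,d,e,f,g}; column 2 has {b,c,d,f}, so it must be h.
(r3,c6): row 3 has {b,d,e,f,g,h}; column 6 has {b,f,g,h}, so it must be c.
(r4,c1): row 4 has {b,f,h}; column 1 has {b,c,d,e,f,h}, so it must be g.
(r4,c2): row 4 has {b,f,g,h}; column 2 has {b,c,d,f,h}, so it must be e.
(r4,c6): row 4 has {b,e,f,g,h}; column 6 has {b,c,f,g,h}, so it must be d.
(r4,c7): row 4 has {b,d,e,f,g,h}; column 7 has {b,d,e,f,g,h}, so it must be c.
(r1,c2): row 1 has {b,c,d,f,h}; column 2 has {b,c,d,e,f,h}, so it must be g.
(r1,c6): row 1 has {b,c,d,f,g,h}; column 6 has {b,c,d,f,g,h}, so it must be e.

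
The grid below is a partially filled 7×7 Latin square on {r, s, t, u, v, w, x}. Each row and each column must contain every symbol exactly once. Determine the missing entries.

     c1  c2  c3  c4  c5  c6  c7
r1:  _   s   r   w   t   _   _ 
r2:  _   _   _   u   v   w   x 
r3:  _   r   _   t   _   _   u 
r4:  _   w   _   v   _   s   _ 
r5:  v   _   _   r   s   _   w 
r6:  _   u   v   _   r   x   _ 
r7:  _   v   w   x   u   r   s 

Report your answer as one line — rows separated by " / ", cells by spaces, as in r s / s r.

(r1,c7) = v
(r2,c2) = t
(r2,c3) = s
(r3,c3) = x
(r3,c5) = w
(r3,c6) = v
(r4,c5) = x
(r5,c2) = x
(r6,c4) = s
(r6,c7) = t
(r7,c1) = t
(r1,c6) = u
(r2,c1) = r
(r3,c1) = s
(r4,c1) = u
(r4,c3) = t
(r4,c7) = r
(r5,c3) = u
(r5,c6) = t
(r6,c1) = w
(r1,c1) = x

x s r w t u v / r t s u v w x / s r x t w v u / u w t v x s r / v x u r s t w / w u v s r x t / t v w x u r s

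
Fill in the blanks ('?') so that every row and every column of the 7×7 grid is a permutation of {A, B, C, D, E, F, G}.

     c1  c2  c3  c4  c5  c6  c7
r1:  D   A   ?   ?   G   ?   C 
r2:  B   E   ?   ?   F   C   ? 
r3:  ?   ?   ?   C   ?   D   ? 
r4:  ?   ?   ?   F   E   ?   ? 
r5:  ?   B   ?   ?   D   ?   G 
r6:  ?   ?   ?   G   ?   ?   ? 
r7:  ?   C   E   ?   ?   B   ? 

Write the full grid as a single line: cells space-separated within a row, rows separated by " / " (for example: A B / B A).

D A F B G E C / B E G A F C D / F G A C B D E / C D B F E G A / A B C E D F G / E F D G C A B / G C E D A B F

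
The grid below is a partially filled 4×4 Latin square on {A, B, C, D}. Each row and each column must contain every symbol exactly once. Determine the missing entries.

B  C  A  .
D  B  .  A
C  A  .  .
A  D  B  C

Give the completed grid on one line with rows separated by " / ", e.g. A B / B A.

B C A D / D B C A / C A D B / A D B C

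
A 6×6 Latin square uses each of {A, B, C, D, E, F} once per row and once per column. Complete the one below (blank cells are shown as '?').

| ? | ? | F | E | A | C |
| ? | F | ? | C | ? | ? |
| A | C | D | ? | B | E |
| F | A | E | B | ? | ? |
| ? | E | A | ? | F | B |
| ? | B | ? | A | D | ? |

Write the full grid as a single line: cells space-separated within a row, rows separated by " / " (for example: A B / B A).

(r1,c2): row 1 has {A,C,E,F}; column 2 has {A,B,C,E,F}, so it must be D.
(r2,c3): row 2 has {C,F}; column 3 has {A,D,E,F}, so it must be B.
(r2,c5): row 2 has {B,C,F}; column 5 has {A,B,D,F}, so it must be E.
(r3,c4): row 3 has {A,B,C,D,E}; column 4 has {A,B,C,E}, so it must be F.
(r4,c5): row 4 has {A,B,E,F}; column 5 has {A,B,D,E,F}, so it must be C.
(r4,c6): row 4 has {A,B,C,E,F}; column 6 has {B,C,E}, so it must be D.
(r5,c4): row 5 has {A,B,E,F}; column 4 has {A,B,C,E,F}, so it must be D.
(r6,c3): row 6 has {A,B,D}; column 3 has {A,B,D,E,F}, so it must be C.
(r6,c6): row 6 has {A,B,C,D}; column 6 has {B,C,D,E}, so it must be F.
(r1,c1): row 1 has {A,C,D,E,F}; column 1 has {A,F}, so it must be B.
(r2,c1): row 2 has {B,C,E,F}; column 1 has {A,B,F}, so it must be D.
(r2,c6): row 2 has {B,C,D,E,F}; column 6 has {B,C,D,E,F}, so it must be A.
(r5,c1): row 5 has {A,B,D,E,F}; column 1 has {A,B,D,F}, so it must be C.
(r6,c1): row 6 has {A,B,C,D,F}; column 1 has {A,B,C,D,F}, so it must be E.

B D F E A C / D F B C E A / A C D F B E / F A E B C D / C E A D F B / E B C A D F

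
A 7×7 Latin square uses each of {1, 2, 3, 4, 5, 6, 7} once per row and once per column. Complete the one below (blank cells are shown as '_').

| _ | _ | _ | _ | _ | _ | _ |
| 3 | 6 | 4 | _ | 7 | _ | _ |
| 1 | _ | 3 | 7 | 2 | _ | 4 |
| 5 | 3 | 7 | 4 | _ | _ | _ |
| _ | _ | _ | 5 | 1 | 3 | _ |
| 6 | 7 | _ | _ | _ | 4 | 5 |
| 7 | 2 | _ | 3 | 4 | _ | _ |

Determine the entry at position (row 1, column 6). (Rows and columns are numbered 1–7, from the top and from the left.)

At row 3, column 2: row 3 has {1,2,3,4,7}; column 2 has {2,3,6,7}; that leaves 5.
At row 3, column 6: row 3 has {1,2,3,4,5,7}; column 6 has {3,4}; that leaves 6.
At row 4, column 5: row 4 has {3,4,5,7}; column 5 has {1,2,4,7}; that leaves 6.
At row 5, column 2: row 5 has {1,3,5}; column 2 has {2,3,5,6,7}; that leaves 4.
At row 6, column 5: row 6 has {4,5,6,7}; column 5 has {1,2,4,6,7}; that leaves 3.
At row 1, column 2: row 1 is empty so far; column 2 has {2,3,4,5,6,7}; that leaves 1.
At row 1, column 5: row 1 has {1}; column 5 has {1,2,3,4,6,7}; that leaves 5.
At row 5, column 1: row 5 has {1,3,4,5}; column 1 has {1,3,5,6,7}; that leaves 2.
At row 5, column 3: row 5 has {1,2,3,4,5}; column 3 has {3,4,7}; that leaves 6.
At row 5, column 7: row 5 has {1,2,3,4,5,6}; column 7 has {4,5}; that leaves 7.
At row 1, column 1: row 1 has {1,5}; column 1 has {1,2,3,5,6,7}; that leaves 4.
At row 1, column 3: row 1 has {1,4,5}; column 3 has {3,4,6,7}; that leaves 2.
At row 1, column 4: row 1 has {1,2,4,5}; column 4 has {3,4,5,7}; that leaves 6.
At row 1, column 6: row 1 has {1,2,4,5,6}; column 6 has {3,4,6}; that leaves 7.

7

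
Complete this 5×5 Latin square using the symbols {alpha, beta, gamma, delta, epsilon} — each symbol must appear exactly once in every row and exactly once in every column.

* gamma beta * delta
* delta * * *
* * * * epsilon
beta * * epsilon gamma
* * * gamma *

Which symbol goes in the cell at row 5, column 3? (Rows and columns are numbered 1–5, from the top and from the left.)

row 1 has {beta,gamma,delta}; column 4 has {gamma,epsilon} — only alpha is left for (r1,c4).
row 2 has {delta}; column 4 has {alpha,gamma,epsilon} — only beta is left for (r2,c4).
row 2 has {beta,delta}; column 5 has {gamma,delta,epsilon} — only alpha is left for (r2,c5).
row 3 has {epsilon}; column 4 has {alpha,beta,gamma,epsilon} — only delta is left for (r3,c4).
row 4 has {beta,gamma,epsilon}; column 2 has {gamma,delta} — only alpha is left for (r4,c2).
row 4 has {alpha,beta,gamma,epsilon}; column 3 has {beta} — only delta is left for (r4,c3).
row 5 has {gamma}; column 5 has {alpha,gamma,delta,epsilon} — only beta is left for (r5,c5).
row 1 has {alpha,beta,gamma,delta}; column 1 has {beta} — only epsilon is left for (r1,c1).
row 2 has {alpha,beta,delta}; column 1 has {beta,epsilon} — only gamma is left for (r2,c1).
row 2 has {alpha,beta,gamma,delta}; column 3 has {beta,delta} — only epsilon is left for (r2,c3).
row 3 has {delta,epsilon}; column 1 has {beta,gamma,epsilon} — only alpha is left for (r3,c1).
row 3 has {alpha,delta,epsilon}; column 2 has {alpha,gamma,delta} — only beta is left for (r3,c2).
row 3 has {alpha,beta,delta,epsilon}; column 3 has {beta,delta,epsilon} — only gamma is left for (r3,c3).
row 5 has {beta,gamma}; column 1 has {alpha,beta,gamma,epsilon} — only delta is left for (r5,c1).
row 5 has {beta,gamma,delta}; column 2 has {alpha,beta,gamma,delta} — only epsilon is left for (r5,c2).
row 5 has {beta,gamma,delta,epsilon}; column 3 has {beta,gamma,delta,epsilon} — only alpha is left for (r5,c3).

alpha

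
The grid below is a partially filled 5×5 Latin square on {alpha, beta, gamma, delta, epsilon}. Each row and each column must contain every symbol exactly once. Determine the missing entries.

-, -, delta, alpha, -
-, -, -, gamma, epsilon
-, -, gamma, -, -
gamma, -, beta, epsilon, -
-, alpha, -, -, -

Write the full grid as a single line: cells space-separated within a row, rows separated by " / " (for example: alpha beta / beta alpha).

(r2,c3) = alpha
(r4,c2) = delta
(r4,c5) = alpha
(r5,c3) = epsilon
(r2,c2) = beta
(r3,c2) = epsilon
(r1,c2) = gamma
(r1,c5) = beta
(r2,c1) = delta
(r3,c5) = delta
(r5,c1) = beta
(r5,c4) = delta
(r5,c5) = gamma
(r1,c1) = epsilon
(r3,c1) = alpha
(r3,c4) = beta

epsilon gamma delta alpha beta / delta beta alpha gamma epsilon / alpha epsilon gamma beta delta / gamma delta beta epsilon alpha / beta alpha epsilon delta gamma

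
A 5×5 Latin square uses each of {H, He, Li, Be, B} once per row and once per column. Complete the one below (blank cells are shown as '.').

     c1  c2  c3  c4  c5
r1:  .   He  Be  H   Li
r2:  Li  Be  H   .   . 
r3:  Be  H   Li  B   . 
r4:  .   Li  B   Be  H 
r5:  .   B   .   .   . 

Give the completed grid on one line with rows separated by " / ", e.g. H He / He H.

B He Be H Li / Li Be H He B / Be H Li B He / He Li B Be H / H B He Li Be

At row 1, column 1: row 1 has {H,He,Li,Be}; column 1 has {Li,Be}; that leaves B.
At row 2, column 4: row 2 has {H,Li,Be}; column 4 has {H,Be,B}; that leaves He.
At row 2, column 5: row 2 has {H,He,Li,Be}; column 5 has {H,Li}; that leaves B.
At row 3, column 5: row 3 has {H,Li,Be,B}; column 5 has {H,Li,B}; that leaves He.
At row 4, column 1: row 4 has {H,Li,Be,B}; column 1 has {Li,Be,B}; that leaves He.
At row 5, column 1: row 5 has {B}; column 1 has {He,Li,Be,B}; that leaves H.
At row 5, column 3: row 5 has {H,B}; column 3 has {H,Li,Be,B}; that leaves He.
At row 5, column 4: row 5 has {H,He,B}; column 4 has {H,He,Be,B}; that leaves Li.
At row 5, column 5: row 5 has {H,He,Li,B}; column 5 has {H,He,Li,B}; that leaves Be.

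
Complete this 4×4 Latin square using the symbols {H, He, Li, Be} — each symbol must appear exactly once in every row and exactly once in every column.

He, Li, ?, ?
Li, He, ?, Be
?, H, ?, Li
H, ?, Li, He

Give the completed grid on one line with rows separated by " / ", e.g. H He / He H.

(r1,c4): row 1 has {He,Li}; column 4 has {He,Li,Be}, so it must be H.
(r2,c3): row 2 has {He,Li,Be}; column 3 has {Li}, so it must be H.
(r3,c1): row 3 has {H,Li}; column 1 has {H,He,Li}, so it must be Be.
(r3,c3): row 3 has {H,Li,Be}; column 3 has {H,Li}, so it must be He.
(r4,c2): row 4 has {H,He,Li}; column 2 has {H,He,Li}, so it must be Be.
(r1,c3): row 1 has {H,He,Li}; column 3 has {H,He,Li}, so it must be Be.

He Li Be H / Li He H Be / Be H He Li / H Be Li He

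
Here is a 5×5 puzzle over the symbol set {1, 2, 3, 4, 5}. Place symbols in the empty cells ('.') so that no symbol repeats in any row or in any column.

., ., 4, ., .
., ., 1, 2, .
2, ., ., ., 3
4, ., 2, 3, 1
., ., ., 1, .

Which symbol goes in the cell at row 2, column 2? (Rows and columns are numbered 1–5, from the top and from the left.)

4

row 1 has {4}; column 4 has {1,2,3} — only 5 is left for (r1,c4).
row 1 has {4,5}; column 5 has {1,3} — only 2 is left for (r1,c5).
row 3 has {2,3}; column 3 has {1,2,4} — only 5 is left for (r3,c3).
row 3 has {2,3,5}; column 4 has {1,2,3,5} — only 4 is left for (r3,c4).
row 4 has {1,2,3,4}; column 2 is empty so far — only 5 is left for (r4,c2).
row 5 has {1}; column 3 has {1,2,4,5} — only 3 is left for (r5,c3).
row 3 has {2,3,4,5}; column 2 has {5} — only 1 is left for (r3,c2).
row 5 has {1,3}; column 1 has {2,4} — only 5 is left for (r5,c1).
row 5 has {1,3,5}; column 5 has {1,2,3} — only 4 is left for (r5,c5).
row 1 has {2,4,5}; column 2 has {1,5} — only 3 is left for (r1,c2).
row 2 has {1,2}; column 1 has {2,4,5} — only 3 is left for (r2,c1).
row 2 has {1,2,3}; column 2 has {1,3,5} — only 4 is left for (r2,c2).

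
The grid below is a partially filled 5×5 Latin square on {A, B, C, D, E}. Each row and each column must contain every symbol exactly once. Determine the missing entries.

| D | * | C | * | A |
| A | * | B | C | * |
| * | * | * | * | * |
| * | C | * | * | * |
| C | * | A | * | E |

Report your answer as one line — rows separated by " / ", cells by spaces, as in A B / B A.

D B C E A / A E B C D / B A E D C / E C D A B / C D A B E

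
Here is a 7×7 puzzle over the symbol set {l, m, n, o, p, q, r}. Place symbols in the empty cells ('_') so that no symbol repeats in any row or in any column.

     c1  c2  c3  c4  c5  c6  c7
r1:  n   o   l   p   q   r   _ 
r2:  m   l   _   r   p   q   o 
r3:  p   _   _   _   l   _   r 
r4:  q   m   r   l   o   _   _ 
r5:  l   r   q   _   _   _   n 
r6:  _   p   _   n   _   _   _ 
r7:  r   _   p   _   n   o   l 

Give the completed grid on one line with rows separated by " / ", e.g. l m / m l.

(r1,c7) = m
(r2,c3) = n
(r4,c7) = p
(r5,c5) = m
(r5,c6) = p
(r6,c1) = o
(r6,c3) = m
(r6,c5) = r
(r6,c6) = l
(r6,c7) = q
(r7,c2) = q
(r7,c4) = m
(r3,c2) = n
(r3,c3) = o
(r3,c4) = q
(r3,c6) = m
(r4,c6) = n
(r5,c4) = o

n o l p q r m / m l n r p q o / p n o q l m r / q m r l o n p / l r q o m p n / o p m n r l q / r q p m n o l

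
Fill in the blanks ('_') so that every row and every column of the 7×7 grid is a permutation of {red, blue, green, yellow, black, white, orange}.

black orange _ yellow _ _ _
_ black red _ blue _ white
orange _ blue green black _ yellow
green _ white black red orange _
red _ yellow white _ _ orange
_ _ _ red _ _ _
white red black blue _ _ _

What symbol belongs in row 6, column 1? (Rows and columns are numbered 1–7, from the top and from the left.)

(r1,c3) = green
(r1,c5) = white
(r2,c1) = yellow
(r2,c4) = orange
(r2,c6) = green
(r3,c2) = white
(r3,c6) = red
(r4,c7) = blue
(r5,c5) = green
(r6,c1) = blue

blue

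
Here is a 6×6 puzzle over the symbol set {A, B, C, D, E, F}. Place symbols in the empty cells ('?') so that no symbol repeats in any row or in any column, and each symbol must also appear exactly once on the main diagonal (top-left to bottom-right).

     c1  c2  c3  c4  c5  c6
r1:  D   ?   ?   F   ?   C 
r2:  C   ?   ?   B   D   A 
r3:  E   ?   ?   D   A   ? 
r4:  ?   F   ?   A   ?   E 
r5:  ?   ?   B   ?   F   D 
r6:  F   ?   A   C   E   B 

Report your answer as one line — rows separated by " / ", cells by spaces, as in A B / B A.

D A E F B C / C E F B D A / E B C D A F / B F D A C E / A C B E F D / F D A C E B

(r1,c3) = E
(r1,c5) = B
(r2,c2) = E
(r2,c3) = F
(r3,c3) = C
(r3,c6) = F
(r4,c1) = B
(r4,c3) = D
(r4,c5) = C
(r5,c1) = A
(r5,c2) = C
(r5,c4) = E
(r6,c2) = D
(r1,c2) = A
(r3,c2) = B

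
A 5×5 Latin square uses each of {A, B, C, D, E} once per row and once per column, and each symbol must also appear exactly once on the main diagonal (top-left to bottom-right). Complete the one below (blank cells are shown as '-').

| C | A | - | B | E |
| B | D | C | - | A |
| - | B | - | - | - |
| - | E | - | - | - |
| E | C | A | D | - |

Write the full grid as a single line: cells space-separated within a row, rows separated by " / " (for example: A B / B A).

(r1,c3): row 1 has {A,B,C,E}; column 3 has {A,C}, so it must be D.
(r2,c4): row 2 has {A,B,C,D}; column 4 has {B,D}, so it must be E.
(r3,c3): row 3 has {B}; column 3 has {A,C,D}; the diagonal has {C,D}, so it must be E.
(r4,c3): row 4 has {E}; column 3 has {A,C,D,E}, so it must be B.
(r4,c4): row 4 has {B,E}; column 4 has {B,D,E}; the diagonal has {C,D,E}, so it must be A.
(r5,c5): row 5 has {A,C,D,E}; column 5 has {A,E}; the diagonal has {A,C,D,E}, so it must be B.
(r3,c4): row 3 has {B,E}; column 4 has {A,B,D,E}, so it must be C.
(r3,c5): row 3 has {B,C,E}; column 5 has {A,B,E}, so it must be D.
(r4,c1): row 4 has {A,B,E}; column 1 has {B,C,E}, so it must be D.
(r4,c5): row 4 has {A,B,D,E}; column 5 has {A,B,D,E}, so it must be C.
(r3,c1): row 3 has {B,C,D,E}; column 1 has {B,C,D,E}, so it must be A.

C A D B E / B D C E A / A B E C D / D E B A C / E C A D B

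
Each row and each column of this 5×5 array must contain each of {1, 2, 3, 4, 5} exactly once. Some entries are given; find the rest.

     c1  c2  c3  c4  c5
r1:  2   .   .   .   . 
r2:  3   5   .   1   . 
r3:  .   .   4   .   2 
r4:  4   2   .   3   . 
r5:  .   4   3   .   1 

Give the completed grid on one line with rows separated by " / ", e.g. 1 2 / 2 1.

2 1 5 4 3 / 3 5 2 1 4 / 1 3 4 5 2 / 4 2 1 3 5 / 5 4 3 2 1

row 2 has {1,3,5}; column 3 has {3,4} — only 2 is left for (r2,c3).
row 2 has {1,2,3,5}; column 5 has {1,2} — only 4 is left for (r2,c5).
row 3 has {2,4}; column 4 has {1,3} — only 5 is left for (r3,c4).
row 4 has {2,3,4}; column 5 has {1,2,4} — only 5 is left for (r4,c5).
row 5 has {1,3,4}; column 1 has {2,3,4} — only 5 is left for (r5,c1).
row 5 has {1,3,4,5}; column 4 has {1,3,5} — only 2 is left for (r5,c4).
row 1 has {2}; column 4 has {1,2,3,5} — only 4 is left for (r1,c4).
row 1 has {2,4}; column 5 has {1,2,4,5} — only 3 is left for (r1,c5).
row 3 has {2,4,5}; column 1 has {2,3,4,5} — only 1 is left for (r3,c1).
row 3 has {1,2,4,5}; column 2 has {2,4,5} — only 3 is left for (r3,c2).
row 4 has {2,3,4,5}; column 3 has {2,3,4} — only 1 is left for (r4,c3).
row 1 has {2,3,4}; column 2 has {2,3,4,5} — only 1 is left for (r1,c2).
row 1 has {1,2,3,4}; column 3 has {1,2,3,4} — only 5 is left for (r1,c3).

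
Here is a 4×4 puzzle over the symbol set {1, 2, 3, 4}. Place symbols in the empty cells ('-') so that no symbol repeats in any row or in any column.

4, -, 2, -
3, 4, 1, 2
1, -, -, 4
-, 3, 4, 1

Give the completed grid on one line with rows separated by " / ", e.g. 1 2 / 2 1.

4 1 2 3 / 3 4 1 2 / 1 2 3 4 / 2 3 4 1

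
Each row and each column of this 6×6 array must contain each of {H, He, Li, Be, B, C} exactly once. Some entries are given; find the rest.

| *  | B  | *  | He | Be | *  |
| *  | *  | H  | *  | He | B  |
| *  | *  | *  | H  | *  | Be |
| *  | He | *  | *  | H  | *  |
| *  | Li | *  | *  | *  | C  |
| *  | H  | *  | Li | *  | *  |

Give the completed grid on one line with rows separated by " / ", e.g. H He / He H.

C B Li He Be H / Li Be H C He B / He C B H Li Be / Be He C B H Li / H Li He Be B C / B H Be Li C He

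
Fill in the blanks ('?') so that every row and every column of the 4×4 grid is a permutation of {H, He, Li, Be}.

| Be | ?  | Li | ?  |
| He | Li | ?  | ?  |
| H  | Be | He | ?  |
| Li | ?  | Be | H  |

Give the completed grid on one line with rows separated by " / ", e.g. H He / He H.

Be H Li He / He Li H Be / H Be He Li / Li He Be H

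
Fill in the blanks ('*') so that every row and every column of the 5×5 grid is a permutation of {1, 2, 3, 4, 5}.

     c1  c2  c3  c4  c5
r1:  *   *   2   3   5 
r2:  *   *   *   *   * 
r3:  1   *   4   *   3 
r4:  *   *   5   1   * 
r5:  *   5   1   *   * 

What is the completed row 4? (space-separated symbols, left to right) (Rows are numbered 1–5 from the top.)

2 3 5 1 4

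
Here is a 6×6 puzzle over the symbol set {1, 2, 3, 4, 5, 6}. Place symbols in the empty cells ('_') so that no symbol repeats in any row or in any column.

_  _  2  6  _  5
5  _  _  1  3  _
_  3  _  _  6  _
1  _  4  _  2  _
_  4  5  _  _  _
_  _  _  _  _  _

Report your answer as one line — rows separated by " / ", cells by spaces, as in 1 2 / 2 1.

3 1 2 6 4 5 / 5 2 6 1 3 4 / 4 3 1 5 6 2 / 1 5 4 3 2 6 / 6 4 5 2 1 3 / 2 6 3 4 5 1

Cell (r1,c2): row 1 has {2,5,6}; column 2 has {3,4} → 1.
Cell (r1,c5): row 1 has {1,2,5,6}; column 5 has {2,3,6} → 4.
Cell (r2,c3): row 2 has {1,3,5}; column 3 has {2,4,5} → 6.
Cell (r3,c3): row 3 has {3,6}; column 3 has {2,4,5,6} → 1.
Cell (r5,c5): row 5 has {4,5}; column 5 has {2,3,4,6} → 1.
Cell (r6,c3): row 6 is empty so far; column 3 has {1,2,4,5,6} → 3.
Cell (r6,c5): row 6 has {3}; column 5 has {1,2,3,4,6} → 5.
Cell (r1,c1): row 1 has {1,2,4,5,6}; column 1 has {1,5} → 3.
Cell (r2,c2): row 2 has {1,3,5,6}; column 2 has {1,3,4} → 2.
Cell (r2,c6): row 2 has {1,2,3,5,6}; column 6 has {5} → 4.
Cell (r3,c6): row 3 has {1,3,6}; column 6 has {4,5} → 2.
Cell (r6,c2): row 6 has {3,5}; column 2 has {1,2,3,4} → 6.
Cell (r6,c6): row 6 has {3,5,6}; column 6 has {2,4,5} → 1.
Cell (r3,c1): row 3 has {1,2,3,6}; column 1 has {1,3,5} → 4.
Cell (r3,c4): row 3 has {1,2,3,4,6}; column 4 has {1,6} → 5.
Cell (r4,c2): row 4 has {1,2,4}; column 2 has {1,2,3,4,6} → 5.
Cell (r4,c4): row 4 has {1,2,4,5}; column 4 has {1,5,6} → 3.
Cell (r4,c6): row 4 has {1,2,3,4,5}; column 6 has {1,2,4,5} → 6.
Cell (r5,c4): row 5 has {1,4,5}; column 4 has {1,3,5,6} → 2.
Cell (r5,c6): row 5 has {1,2,4,5}; column 6 has {1,2,4,5,6} → 3.
Cell (r6,c1): row 6 has {1,3,5,6}; column 1 has {1,3,4,5} → 2.
Cell (r6,c4): row 6 has {1,2,3,5,6}; column 4 has {1,2,3,5,6} → 4.
Cell (r5,c1): row 5 has {1,2,3,4,5}; column 1 has {1,2,3,4,5} → 6.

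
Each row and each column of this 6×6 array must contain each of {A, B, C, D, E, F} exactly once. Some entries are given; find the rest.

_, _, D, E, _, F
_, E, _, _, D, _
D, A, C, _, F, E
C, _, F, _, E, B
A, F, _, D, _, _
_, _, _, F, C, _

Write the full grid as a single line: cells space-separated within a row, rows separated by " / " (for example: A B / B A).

B C D E A F / F E B C D A / D A C B F E / C D F A E B / A F E D B C / E B A F C D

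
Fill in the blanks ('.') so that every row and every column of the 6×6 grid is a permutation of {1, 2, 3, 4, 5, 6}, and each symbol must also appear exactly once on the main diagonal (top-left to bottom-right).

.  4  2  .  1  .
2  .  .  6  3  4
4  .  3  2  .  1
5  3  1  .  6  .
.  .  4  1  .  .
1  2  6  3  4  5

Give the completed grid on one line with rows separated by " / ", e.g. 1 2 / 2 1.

row 1 has {1,2,4}; column 1 has {1,2,4,5}; the diagonal has {3,5} — only 6 is left for (r1,c1).
row 1 has {1,2,4,6}; column 4 has {1,2,3,6} — only 5 is left for (r1,c4).
row 1 has {1,2,4,5,6}; column 6 has {1,4,5} — only 3 is left for (r1,c6).
row 2 has {2,3,4,6}; column 2 has {2,3,4}; the diagonal has {3,5,6} — only 1 is left for (r2,c2).
row 2 has {1,2,3,4,6}; column 3 has {1,2,3,4,6} — only 5 is left for (r2,c3).
row 3 has {1,2,3,4}; column 5 has {1,3,4,6} — only 5 is left for (r3,c5).
row 4 has {1,3,5,6}; column 4 has {1,2,3,5,6}; the diagonal has {1,3,5,6} — only 4 is left for (r4,c4).
row 4 has {1,3,4,5,6}; column 6 has {1,3,4,5} — only 2 is left for (r4,c6).
row 5 has {1,4}; column 1 has {1,2,4,5,6} — only 3 is left for (r5,c1).
row 5 has {1,3,4}; column 5 has {1,3,4,5,6}; the diagonal has {1,3,4,5,6} — only 2 is left for (r5,c5).
row 5 has {1,2,3,4}; column 6 has {1,2,3,4,5} — only 6 is left for (r5,c6).
row 3 has {1,2,3,4,5}; column 2 has {1,2,3,4} — only 6 is left for (r3,c2).
row 5 has {1,2,3,4,6}; column 2 has {1,2,3,4,6} — only 5 is left for (r5,c2).

6 4 2 5 1 3 / 2 1 5 6 3 4 / 4 6 3 2 5 1 / 5 3 1 4 6 2 / 3 5 4 1 2 6 / 1 2 6 3 4 5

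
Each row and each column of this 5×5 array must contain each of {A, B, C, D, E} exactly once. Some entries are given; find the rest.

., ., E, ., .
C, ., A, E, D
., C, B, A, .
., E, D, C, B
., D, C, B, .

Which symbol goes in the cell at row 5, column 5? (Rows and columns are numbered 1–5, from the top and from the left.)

A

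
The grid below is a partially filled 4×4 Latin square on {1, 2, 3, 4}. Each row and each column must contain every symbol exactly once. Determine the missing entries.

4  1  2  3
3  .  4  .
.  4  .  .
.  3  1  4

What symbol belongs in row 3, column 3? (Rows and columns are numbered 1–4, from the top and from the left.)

3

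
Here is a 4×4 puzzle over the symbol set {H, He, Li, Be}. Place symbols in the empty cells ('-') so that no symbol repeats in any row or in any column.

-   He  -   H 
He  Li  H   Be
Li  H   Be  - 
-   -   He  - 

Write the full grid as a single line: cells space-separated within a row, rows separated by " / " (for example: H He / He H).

Be He Li H / He Li H Be / Li H Be He / H Be He Li

row 1 has {H,He}; column 1 has {He,Li} — only Be is left for (r1,c1).
row 1 has {H,He,Be}; column 3 has {H,He,Be} — only Li is left for (r1,c3).
row 3 has {H,Li,Be}; column 4 has {H,Be} — only He is left for (r3,c4).
row 4 has {He}; column 1 has {He,Li,Be} — only H is left for (r4,c1).
row 4 has {H,He}; column 2 has {H,He,Li} — only Be is left for (r4,c2).
row 4 has {H,He,Be}; column 4 has {H,He,Be} — only Li is left for (r4,c4).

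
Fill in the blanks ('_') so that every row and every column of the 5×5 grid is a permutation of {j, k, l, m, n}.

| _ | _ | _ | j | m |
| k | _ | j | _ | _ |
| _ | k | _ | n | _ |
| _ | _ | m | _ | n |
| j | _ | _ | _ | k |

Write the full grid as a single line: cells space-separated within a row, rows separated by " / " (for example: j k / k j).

n l k j m / k n j m l / m k l n j / l j m k n / j m n l k

(r2,c5) = l
(r3,c3) = l
(r3,c5) = j
(r4,c1) = l
(r4,c2) = j
(r4,c4) = k
(r5,c3) = n
(r1,c1) = n
(r1,c2) = l
(r1,c3) = k
(r2,c4) = m
(r3,c1) = m
(r5,c2) = m
(r5,c4) = l
(r2,c2) = n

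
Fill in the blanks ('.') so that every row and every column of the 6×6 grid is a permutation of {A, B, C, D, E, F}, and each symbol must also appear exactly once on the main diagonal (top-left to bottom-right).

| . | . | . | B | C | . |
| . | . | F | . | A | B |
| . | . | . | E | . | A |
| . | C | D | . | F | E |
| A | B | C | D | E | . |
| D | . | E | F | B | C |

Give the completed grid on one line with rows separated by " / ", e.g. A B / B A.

F E A B C D / E D F C A B / C F B E D A / B C D A F E / A B C D E F / D A E F B C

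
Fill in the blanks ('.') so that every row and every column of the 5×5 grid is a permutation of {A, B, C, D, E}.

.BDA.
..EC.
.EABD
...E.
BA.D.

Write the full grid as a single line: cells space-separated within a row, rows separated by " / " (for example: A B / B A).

E B D A C / A D E C B / C E A B D / D C B E A / B A C D E

(r2,c2) = D
(r3,c1) = C
(r4,c2) = C
(r4,c3) = B
(r4,c5) = A
(r5,c3) = C
(r5,c5) = E
(r1,c1) = E
(r1,c5) = C
(r2,c1) = A
(r2,c5) = B
(r4,c1) = D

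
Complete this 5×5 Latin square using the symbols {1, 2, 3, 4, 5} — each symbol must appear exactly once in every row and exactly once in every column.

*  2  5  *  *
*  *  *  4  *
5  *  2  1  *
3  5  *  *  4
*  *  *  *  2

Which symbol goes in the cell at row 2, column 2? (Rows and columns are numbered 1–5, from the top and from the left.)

1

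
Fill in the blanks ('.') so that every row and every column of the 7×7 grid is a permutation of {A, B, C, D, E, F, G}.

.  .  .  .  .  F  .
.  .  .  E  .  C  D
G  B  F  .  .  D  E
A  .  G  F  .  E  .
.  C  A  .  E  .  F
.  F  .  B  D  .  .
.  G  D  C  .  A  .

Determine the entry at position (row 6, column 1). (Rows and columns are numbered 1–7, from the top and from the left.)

row 2 has {C,D,E}; column 2 has {B,C,F,G} — only A is left for (r2,c2).
row 2 has {A,C,D,E}; column 3 has {A,D,F,G} — only B is left for (r2,c3).
row 3 has {B,D,E,F,G}; column 4 has {B,C,E,F} — only A is left for (r3,c4).
row 3 has {A,B,D,E,F,G}; column 5 has {D,E} — only C is left for (r3,c5).
row 4 has {A,E,F,G}; column 2 has {A,B,C,F,G} — only D is left for (r4,c2).
row 4 has {A,D,E,F,G}; column 5 has {C,D,E} — only B is left for (r4,c5).
row 4 has {A,B,D,E,F,G}; column 7 has {D,E,F} — only C is left for (r4,c7).
row 6 has {B,D,F}; column 6 has {A,C,D,E,F} — only G is left for (r6,c6).
row 6 has {B,D,F,G}; column 7 has {C,D,E,F} — only A is left for (r6,c7).
row 7 has {A,C,D,G}; column 5 has {B,C,D,E} — only F is left for (r7,c5).
row 7 has {A,C,D,F,G}; column 7 has {A,C,D,E,F} — only B is left for (r7,c7).
row 1 has {F}; column 2 has {A,B,C,D,F,G} — only E is left for (r1,c2).
row 1 has {E,F}; column 3 has {A,B,D,F,G} — only C is left for (r1,c3).
row 1 has {C,E,F}; column 7 has {A,B,C,D,E,F} — only G is left for (r1,c7).
row 2 has {A,B,C,D,E}; column 1 has {A,G} — only F is left for (r2,c1).
row 2 has {A,B,C,D,E,F}; column 5 has {B,C,D,E,F} — only G is left for (r2,c5).
row 5 has {A,C,E,F}; column 6 has {A,C,D,E,F,G} — only B is left for (r5,c6).
row 6 has {A,B,D,F,G}; column 3 has {A,B,C,D,F,G} — only E is left for (r6,c3).
row 7 has {A,B,C,D,F,G}; column 1 has {A,F,G} — only E is left for (r7,c1).
row 1 has {C,E,F,G}; column 4 has {A,B,C,E,F} — only D is left for (r1,c4).
row 1 has {C,D,E,F,G}; column 5 has {B,C,D,E,F,G} — only A is left for (r1,c5).
row 5 has {A,B,C,E,F}; column 1 has {A,E,F,G} — only D is left for (r5,c1).
row 5 has {A,B,C,D,E,F}; column 4 has {A,B,C,D,E,F} — only G is left for (r5,c4).
row 6 has {A,B,D,E,F,G}; column 1 has {A,D,E,F,G} — only C is left for (r6,c1).

C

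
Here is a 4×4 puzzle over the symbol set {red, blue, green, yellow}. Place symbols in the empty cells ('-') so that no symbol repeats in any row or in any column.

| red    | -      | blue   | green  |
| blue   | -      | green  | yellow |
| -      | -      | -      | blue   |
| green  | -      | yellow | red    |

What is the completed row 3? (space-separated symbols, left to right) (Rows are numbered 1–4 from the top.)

(r1,c2) = yellow
(r2,c2) = red
(r3,c1) = yellow
(r3,c2) = green
(r3,c3) = red

yellow green red blue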